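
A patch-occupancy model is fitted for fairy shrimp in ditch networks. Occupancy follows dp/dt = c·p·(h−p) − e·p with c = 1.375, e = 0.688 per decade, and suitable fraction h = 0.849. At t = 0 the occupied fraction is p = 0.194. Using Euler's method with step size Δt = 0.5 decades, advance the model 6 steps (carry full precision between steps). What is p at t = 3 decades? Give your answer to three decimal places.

Update rule: p ← p + [c·p·(h−p) − e·p]·Δt with Δt = 0.5.
p: 0.19400 → 0.21462  (Δp = +0.02062)
p: 0.21462 → 0.23440  (Δp = +0.01977)
p: 0.23440 → 0.25281  (Δp = +0.01841)
p: 0.25281 → 0.26946  (Δp = +0.01666)
p: 0.26946 → 0.28413  (Δp = +0.01467)
p: 0.28413 → 0.29673  (Δp = +0.01260)

0.297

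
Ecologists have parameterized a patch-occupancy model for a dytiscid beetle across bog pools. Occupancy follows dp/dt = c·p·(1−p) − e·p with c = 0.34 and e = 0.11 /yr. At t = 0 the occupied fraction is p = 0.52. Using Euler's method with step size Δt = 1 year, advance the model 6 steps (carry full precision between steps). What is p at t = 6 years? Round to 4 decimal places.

Update rule: p ← p + [c·p·(1−p) − e·p]·Δt with Δt = 1.
  1  |  dp/dt·Δt = +0.027664  |  p_1 = 0.547664
  2  |  dp/dt·Δt = +0.023985  |  p_2 = 0.571649
  3  |  dp/dt·Δt = +0.020373  |  p_3 = 0.592022
  4  |  dp/dt·Δt = +0.016998  |  p_4 = 0.609020
  5  |  dp/dt·Δt = +0.013967  |  p_5 = 0.622987
  6  |  dp/dt·Δt = +0.011329  |  p_6 = 0.634316

0.6343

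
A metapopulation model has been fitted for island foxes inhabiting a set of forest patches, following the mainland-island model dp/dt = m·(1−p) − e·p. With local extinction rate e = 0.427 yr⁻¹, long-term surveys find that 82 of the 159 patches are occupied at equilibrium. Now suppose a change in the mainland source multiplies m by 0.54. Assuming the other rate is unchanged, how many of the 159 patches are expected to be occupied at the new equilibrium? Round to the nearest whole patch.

58

Observed p* = 82/159 = 0.51572.
Balance m(1−p*) = e·p* gives m = e·p*/(1−p*) = 0.427×0.51572/0.48428 = 0.45472.
New p* = m/(m+e) = 0.24555/(0.24555+0.42700) = 0.36510.
Expected occupied = 159 × 0.36510 = 58.05 ≈ 58.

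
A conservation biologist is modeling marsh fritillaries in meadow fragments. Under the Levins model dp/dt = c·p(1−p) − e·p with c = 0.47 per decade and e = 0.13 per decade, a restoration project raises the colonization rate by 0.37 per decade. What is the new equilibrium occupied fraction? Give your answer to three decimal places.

0.845

Before: p* = 1 − 0.13/0.47 = 0.7234.
After the change, c = 0.84, e = 0.13, so p* = 1 − 0.13/0.84 = 0.8452.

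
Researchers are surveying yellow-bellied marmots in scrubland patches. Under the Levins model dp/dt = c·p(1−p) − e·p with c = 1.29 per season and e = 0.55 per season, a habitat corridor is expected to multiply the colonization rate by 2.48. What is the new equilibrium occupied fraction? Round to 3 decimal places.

Before: p* = 1 − 0.55/1.29 = 0.5736.
After the change, c = 3.1992, e = 0.55, so p* = 1 − 0.55/3.1992 = 0.8281.

0.828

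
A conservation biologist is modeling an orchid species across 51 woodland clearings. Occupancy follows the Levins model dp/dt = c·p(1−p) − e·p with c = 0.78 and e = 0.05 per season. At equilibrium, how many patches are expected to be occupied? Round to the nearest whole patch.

48

p* = 1 − e/c = 1 − 0.05/0.78 = 0.9359.
Expected occupied patches = N × p* = 51 × 0.9359 = 47.73 ≈ 48.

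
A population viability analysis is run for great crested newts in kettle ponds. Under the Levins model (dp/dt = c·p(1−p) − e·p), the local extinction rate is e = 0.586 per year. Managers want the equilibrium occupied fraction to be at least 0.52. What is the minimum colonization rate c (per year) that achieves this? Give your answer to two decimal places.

1.22

p* = 1 − e/c ≥ 0.52 requires e/c ≤ 0.4800, i.e. c ≥ e/0.4800.
c_min = 0.586/0.4800 = 1.2208.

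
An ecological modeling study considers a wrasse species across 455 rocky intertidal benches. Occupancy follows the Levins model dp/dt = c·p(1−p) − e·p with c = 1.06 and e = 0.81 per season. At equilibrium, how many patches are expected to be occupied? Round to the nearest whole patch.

p* = 1 − e/c = 1 − 0.81/1.06 = 0.2358.
Expected occupied patches = N × p* = 455 × 0.2358 = 107.31 ≈ 107.

107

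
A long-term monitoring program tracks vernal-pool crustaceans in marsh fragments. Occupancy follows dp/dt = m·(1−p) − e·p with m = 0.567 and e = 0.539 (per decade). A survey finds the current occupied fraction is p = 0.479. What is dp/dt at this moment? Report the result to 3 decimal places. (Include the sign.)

Colonization term: m·(1−p) = 0.567×0.5210 = 0.29541.
Extinction term: e·p = 0.25818.
dp/dt = 0.29541 − 0.25818 = 0.03723.

0.037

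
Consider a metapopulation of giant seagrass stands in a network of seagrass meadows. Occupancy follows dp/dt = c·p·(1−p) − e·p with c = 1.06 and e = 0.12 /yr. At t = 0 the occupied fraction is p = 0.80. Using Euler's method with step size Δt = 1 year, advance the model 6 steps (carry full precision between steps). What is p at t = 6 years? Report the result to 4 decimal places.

Update rule: p ← p + [c·p·(1−p) − e·p]·Δt with Δt = 1.
step 1: Δp = +0.07360, p = 0.87360
step 2: Δp = +0.01222, p = 0.88582
step 3: Δp = +0.00092, p = 0.88673
step 4: Δp = +0.00006, p = 0.88679
step 5: Δp = +0.00000, p = 0.88679
step 6: Δp = +0.00000, p = 0.88679

0.8868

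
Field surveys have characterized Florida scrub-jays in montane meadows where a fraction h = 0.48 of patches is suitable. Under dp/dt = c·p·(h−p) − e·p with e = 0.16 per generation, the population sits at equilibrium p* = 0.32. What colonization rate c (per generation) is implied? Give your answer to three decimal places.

At equilibrium c(h−p*) = e, so c = e/(h−p*).
c = 0.16/(0.48 − 0.32) = 0.16/0.1600 = 1.0000.

1.000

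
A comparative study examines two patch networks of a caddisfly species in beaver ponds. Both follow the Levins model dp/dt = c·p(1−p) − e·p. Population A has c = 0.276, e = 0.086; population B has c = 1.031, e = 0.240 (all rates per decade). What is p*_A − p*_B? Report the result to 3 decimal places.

-0.079

A: p*_A = 1 − 0.086/0.276 = 0.6884.
B: p*_B = 1 − 0.240/1.031 = 0.7672.
p*_A − p*_B = 0.6884 − 0.7672 = -0.0788.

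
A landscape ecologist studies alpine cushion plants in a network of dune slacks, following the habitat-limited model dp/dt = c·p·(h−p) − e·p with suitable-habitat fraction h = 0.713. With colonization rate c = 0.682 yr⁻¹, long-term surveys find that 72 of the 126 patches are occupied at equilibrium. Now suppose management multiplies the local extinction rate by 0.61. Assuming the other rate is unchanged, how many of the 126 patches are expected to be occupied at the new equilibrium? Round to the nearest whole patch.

Observed p* = 72/126 = 0.57143.
Balance c(h−p*) = e gives e = 0.682×(0.713 − 0.57143) = 0.09655.
New p* = 0.713 − e/c = 0.713 − 0.05890/0.68200 = 0.62664.
Expected occupied = 126 × 0.62664 = 78.96 ≈ 79.

79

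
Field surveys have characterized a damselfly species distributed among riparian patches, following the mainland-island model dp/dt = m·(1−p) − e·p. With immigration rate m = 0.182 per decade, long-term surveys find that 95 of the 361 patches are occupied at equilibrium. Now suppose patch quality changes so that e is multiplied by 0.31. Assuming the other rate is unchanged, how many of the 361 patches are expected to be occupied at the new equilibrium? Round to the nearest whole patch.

Observed p* = 95/361 = 0.26316.
Balance m(1−p*) = e·p* gives e = m(1−p*)/p* = 0.182×0.73684/0.26316 = 0.50959.
New p* = m/(m+e) = 0.18200/(0.18200+0.15797) = 0.53534.
Expected occupied = 361 × 0.53534 = 193.26 ≈ 193.

193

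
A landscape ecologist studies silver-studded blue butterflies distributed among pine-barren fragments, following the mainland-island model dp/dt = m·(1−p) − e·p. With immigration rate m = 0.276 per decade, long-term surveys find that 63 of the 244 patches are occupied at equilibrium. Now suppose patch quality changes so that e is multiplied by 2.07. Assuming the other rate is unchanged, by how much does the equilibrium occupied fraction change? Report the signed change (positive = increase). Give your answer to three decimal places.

Observed p* = 63/244 = 0.25820.
Balance m(1−p*) = e·p* gives e = m(1−p*)/p* = 0.276×0.74180/0.25820 = 0.79294.
New p* = m/(m+e) = 0.27600/(0.27600+1.64139) = 0.14395.
Δp* = 0.14395 − 0.25820 = -0.11425.

-0.114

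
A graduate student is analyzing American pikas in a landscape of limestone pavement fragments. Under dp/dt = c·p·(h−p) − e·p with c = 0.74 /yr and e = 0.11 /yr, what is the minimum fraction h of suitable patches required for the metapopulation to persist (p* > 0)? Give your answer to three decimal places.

0.149

p* = h − e/c is positive only when h > e/c.
h_min = e/c = 0.11/0.74 = 0.1486.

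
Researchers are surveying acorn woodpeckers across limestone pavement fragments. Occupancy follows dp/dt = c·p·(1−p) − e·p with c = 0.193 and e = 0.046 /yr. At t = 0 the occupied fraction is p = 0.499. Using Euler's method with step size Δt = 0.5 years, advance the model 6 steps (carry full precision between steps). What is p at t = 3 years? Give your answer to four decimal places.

0.5699

Update rule: p ← p + [c·p·(1−p) − e·p]·Δt with Δt = 0.5.
t = 0.5: p = 0.49900 + (+0.01265) = 0.51165
t = 1: p = 0.51165 + (+0.01234) = 0.52399
t = 1.5: p = 0.52399 + (+0.01202) = 0.53601
t = 2: p = 0.53601 + (+0.01167) = 0.54768
t = 2.5: p = 0.54768 + (+0.01131) = 0.55899
t = 3: p = 0.55899 + (+0.01093) = 0.56992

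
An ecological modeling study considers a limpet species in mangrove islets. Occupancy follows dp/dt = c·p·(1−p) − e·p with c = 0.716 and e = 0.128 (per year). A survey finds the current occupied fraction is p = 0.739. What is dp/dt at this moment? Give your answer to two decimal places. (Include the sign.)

Colonization term: c·p·(1−p) = 0.716×0.739×0.2610 = 0.13810.
Extinction term: e·p = 0.09459.
dp/dt = 0.13810 − 0.09459 = 0.04351.

0.04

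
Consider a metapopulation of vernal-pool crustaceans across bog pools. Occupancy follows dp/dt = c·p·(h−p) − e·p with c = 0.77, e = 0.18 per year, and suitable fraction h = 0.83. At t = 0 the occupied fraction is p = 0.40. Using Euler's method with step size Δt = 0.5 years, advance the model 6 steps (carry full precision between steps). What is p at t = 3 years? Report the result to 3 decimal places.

0.536

Update rule: p ← p + [c·p·(h−p) − e·p]·Δt with Δt = 0.5.
t = 0.5: p = 0.40000 + (+0.03022) = 0.43022
t = 1: p = 0.43022 + (+0.02750) = 0.45772
t = 1.5: p = 0.45772 + (+0.02441) = 0.48213
t = 2: p = 0.48213 + (+0.02118) = 0.50331
t = 2.5: p = 0.50331 + (+0.01801) = 0.52131
t = 3: p = 0.52131 + (+0.01504) = 0.53635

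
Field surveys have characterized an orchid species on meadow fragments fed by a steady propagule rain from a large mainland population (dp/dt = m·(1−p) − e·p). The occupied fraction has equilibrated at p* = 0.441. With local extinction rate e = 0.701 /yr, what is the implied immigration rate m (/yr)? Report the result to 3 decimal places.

At equilibrium m(1−p*) = e·p*, so m = e·p*/(1−p*).
m = 0.701 × 0.441 / 0.5590 = 0.3091/0.5590 = 0.5530.

0.553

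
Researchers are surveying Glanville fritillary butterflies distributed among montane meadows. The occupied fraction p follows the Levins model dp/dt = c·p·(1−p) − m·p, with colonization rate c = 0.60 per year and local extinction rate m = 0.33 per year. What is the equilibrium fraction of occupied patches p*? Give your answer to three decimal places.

At equilibrium, colonization balances extinction: c·p*·(1−p*) = m·p*.
So p* = 1 − m/c = 1 − 0.33/0.60 = 1 − 0.5500 = 0.4500.

0.450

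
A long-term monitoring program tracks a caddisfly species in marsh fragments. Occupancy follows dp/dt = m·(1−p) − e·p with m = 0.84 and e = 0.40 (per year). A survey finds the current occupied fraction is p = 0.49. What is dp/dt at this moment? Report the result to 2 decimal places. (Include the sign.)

0.23

Colonization term: m·(1−p) = 0.84×0.5100 = 0.42840.
Extinction term: e·p = 0.19600.
dp/dt = 0.42840 − 0.19600 = 0.23240.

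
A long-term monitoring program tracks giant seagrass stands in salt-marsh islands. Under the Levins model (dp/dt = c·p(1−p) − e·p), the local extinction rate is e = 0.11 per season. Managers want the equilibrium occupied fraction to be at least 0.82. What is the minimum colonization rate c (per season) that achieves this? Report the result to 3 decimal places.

0.611

p* = 1 − e/c ≥ 0.82 requires e/c ≤ 0.1800, i.e. c ≥ e/0.1800.
c_min = 0.11/0.1800 = 0.6111.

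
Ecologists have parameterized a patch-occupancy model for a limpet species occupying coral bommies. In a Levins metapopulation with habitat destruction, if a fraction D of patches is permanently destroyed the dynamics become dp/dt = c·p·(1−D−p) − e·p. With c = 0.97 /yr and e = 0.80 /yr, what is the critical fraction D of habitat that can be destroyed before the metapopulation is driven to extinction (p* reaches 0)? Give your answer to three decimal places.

0.175

The nontrivial equilibrium is p* = (1−D) − e/c; extinction occurs when this hits zero.
So D_crit = 1 − e/c = 1 − 0.80/0.97 = 1 − 0.8247 = 0.1753.
This equals the undisturbed p*, a classic result of Lande's extension.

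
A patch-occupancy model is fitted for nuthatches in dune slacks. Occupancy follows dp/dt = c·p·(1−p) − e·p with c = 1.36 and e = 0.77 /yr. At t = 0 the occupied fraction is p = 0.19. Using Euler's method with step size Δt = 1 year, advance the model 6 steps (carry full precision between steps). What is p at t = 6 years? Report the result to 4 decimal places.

Update rule: p ← p + [c·p·(1−p) − e·p]·Δt with Δt = 1.
p: 0.19000 → 0.25300  (Δp = +0.06300)
p: 0.25300 → 0.31522  (Δp = +0.06222)
p: 0.31522 → 0.36607  (Δp = +0.05084)
p: 0.36607 → 0.39980  (Δp = +0.03373)
p: 0.39980 → 0.41830  (Δp = +0.01850)
p: 0.41830 → 0.42713  (Δp = +0.00883)

0.4271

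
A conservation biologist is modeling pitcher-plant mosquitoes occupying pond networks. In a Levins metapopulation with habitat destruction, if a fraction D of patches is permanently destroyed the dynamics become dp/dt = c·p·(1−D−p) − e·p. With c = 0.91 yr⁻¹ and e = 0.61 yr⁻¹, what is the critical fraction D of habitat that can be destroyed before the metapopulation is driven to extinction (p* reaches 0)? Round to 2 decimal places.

0.33

The nontrivial equilibrium is p* = (1−D) − e/c; extinction occurs when this hits zero.
So D_crit = 1 − e/c = 1 − 0.61/0.91 = 1 − 0.6703 = 0.3297.
This equals the undisturbed p*, a classic result of Lande's extension.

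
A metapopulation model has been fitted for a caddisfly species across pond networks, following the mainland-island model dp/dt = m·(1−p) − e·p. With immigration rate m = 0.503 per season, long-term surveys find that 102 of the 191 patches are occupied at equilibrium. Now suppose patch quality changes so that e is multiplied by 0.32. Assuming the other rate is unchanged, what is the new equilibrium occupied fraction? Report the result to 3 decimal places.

0.782

Observed p* = 102/191 = 0.53403.
Balance m(1−p*) = e·p* gives e = m(1−p*)/p* = 0.503×0.46597/0.53403 = 0.43889.
New p* = m/(m+e) = 0.50300/(0.50300+0.14044) = 0.78174.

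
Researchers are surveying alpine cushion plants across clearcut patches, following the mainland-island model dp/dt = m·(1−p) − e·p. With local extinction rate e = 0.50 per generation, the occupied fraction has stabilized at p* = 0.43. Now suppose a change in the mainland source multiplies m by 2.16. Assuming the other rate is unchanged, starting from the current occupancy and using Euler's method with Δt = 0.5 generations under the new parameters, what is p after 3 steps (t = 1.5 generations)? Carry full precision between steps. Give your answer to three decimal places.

0.612

Balance m(1−p*) = e·p* gives m = e·p*/(1−p*) = 0.50×0.43000/0.57000 = 0.37719.
Starting from p₀ = 0.43000; update p ← p + (dp/dt)·Δt with the new parameters.
p: 0.43000 → 0.55470  (Δp = +0.12470)
p: 0.55470 → 0.59743  (Δp = +0.04273)
p: 0.59743 → 0.61207  (Δp = +0.01464)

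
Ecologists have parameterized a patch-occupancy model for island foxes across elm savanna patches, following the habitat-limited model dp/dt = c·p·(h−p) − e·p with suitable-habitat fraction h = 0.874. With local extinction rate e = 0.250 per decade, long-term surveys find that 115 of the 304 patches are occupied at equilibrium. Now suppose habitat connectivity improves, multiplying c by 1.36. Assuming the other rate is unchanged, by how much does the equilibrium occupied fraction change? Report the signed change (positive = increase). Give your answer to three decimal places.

Observed p* = 115/304 = 0.37829.
Balance c(h−p*) = e gives c = e/(0.874 − 0.37829) = 0.250/0.49571 = 0.50433.
New p* = 0.874 − e/c = 0.874 − 0.25000/0.68589 = 0.50951.
Δp* = 0.50951 − 0.37829 = +0.13122.

0.131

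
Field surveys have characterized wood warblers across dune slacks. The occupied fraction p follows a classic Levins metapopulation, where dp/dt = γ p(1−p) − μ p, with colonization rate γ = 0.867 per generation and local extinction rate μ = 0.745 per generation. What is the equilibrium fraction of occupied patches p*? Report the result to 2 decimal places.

0.14

Setting dp/dt = 0 and dividing through by p* gives γ·(1−p*) = μ.
So p* = 1 − μ/γ = 1 − 0.745/0.867 = 1 − 0.8593 = 0.1407.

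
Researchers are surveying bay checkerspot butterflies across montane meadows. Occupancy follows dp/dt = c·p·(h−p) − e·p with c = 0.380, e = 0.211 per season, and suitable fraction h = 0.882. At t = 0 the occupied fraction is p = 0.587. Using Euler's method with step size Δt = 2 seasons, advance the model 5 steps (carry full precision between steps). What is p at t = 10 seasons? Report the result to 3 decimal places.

0.359

Update rule: p ← p + [c·p·(h−p) − e·p]·Δt with Δt = 2.
p: 0.58700 → 0.47089  (Δp = -0.11611)
p: 0.47089 → 0.41930  (Δp = -0.05159)
p: 0.41930 → 0.38980  (Δp = -0.02950)
p: 0.38980 → 0.37112  (Δp = -0.01868)
p: 0.37112 → 0.35860  (Δp = -0.01252)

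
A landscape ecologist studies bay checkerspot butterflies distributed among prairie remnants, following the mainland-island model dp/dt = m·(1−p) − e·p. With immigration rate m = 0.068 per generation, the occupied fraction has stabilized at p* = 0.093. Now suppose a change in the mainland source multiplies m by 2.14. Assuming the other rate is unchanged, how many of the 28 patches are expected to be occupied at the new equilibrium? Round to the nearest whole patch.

Balance m(1−p*) = e·p* gives e = m(1−p*)/p* = 0.068×0.90700/0.09300 = 0.66318.
New p* = m/(m+e) = 0.14552/(0.14552+0.66318) = 0.17994.
Expected occupied = 28 × 0.17994 = 5.04 ≈ 5.

5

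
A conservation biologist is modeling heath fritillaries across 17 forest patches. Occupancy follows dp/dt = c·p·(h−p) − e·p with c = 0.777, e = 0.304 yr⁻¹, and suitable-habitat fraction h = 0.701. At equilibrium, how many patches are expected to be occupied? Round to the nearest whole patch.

p* = h − e/c = 0.701 − 0.3912 = 0.3098.
Expected occupied patches = N × p* = 17 × 0.3098 = 5.27 ≈ 5.

5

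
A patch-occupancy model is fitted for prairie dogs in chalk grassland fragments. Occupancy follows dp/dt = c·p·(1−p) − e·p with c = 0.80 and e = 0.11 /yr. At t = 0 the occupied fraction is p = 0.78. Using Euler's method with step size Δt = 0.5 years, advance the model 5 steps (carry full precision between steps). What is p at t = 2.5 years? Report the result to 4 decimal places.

Update rule: p ← p + [c·p·(1−p) − e·p]·Δt with Δt = 0.5.
p: 0.78000 → 0.80574  (Δp = +0.02574)
p: 0.80574 → 0.82403  (Δp = +0.01829)
p: 0.82403 → 0.83671  (Δp = +0.01268)
p: 0.83671 → 0.84534  (Δp = +0.00863)
p: 0.84534 → 0.85114  (Δp = +0.00580)

0.8511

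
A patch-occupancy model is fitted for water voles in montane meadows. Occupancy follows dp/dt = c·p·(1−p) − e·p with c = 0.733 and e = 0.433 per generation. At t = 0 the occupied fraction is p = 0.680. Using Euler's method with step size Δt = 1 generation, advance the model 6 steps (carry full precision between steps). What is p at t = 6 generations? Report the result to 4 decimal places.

0.4252

Update rule: p ← p + [c·p·(1−p) − e·p]·Δt with Δt = 1.
step 1: Δp = -0.13494, p = 0.54506
step 2: Δp = -0.05425, p = 0.49081
step 3: Δp = -0.02933, p = 0.46148
step 4: Δp = -0.01766, p = 0.44382
step 5: Δp = -0.01124, p = 0.43258
step 6: Δp = -0.00739, p = 0.42519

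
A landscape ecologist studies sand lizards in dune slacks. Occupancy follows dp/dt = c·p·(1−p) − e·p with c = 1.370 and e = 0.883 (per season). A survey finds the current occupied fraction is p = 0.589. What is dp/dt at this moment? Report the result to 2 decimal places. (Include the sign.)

Colonization term: c·p·(1−p) = 1.370×0.589×0.4110 = 0.33165.
Extinction term: e·p = 0.52009.
dp/dt = 0.33165 − 0.52009 = -0.18844.

-0.19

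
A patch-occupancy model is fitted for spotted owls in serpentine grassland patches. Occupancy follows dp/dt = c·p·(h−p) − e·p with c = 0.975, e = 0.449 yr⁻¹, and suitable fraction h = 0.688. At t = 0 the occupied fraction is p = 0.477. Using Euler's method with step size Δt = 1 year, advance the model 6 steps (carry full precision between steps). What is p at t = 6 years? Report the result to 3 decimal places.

Update rule: p ← p + [c·p·(h−p) − e·p]·Δt with Δt = 1.
p: 0.47700 → 0.36096  (Δp = -0.11604)
p: 0.36096 → 0.31398  (Δp = -0.04697)
p: 0.31398 → 0.28750  (Δp = -0.02648)
p: 0.28750 → 0.27068  (Δp = -0.01682)
p: 0.27068 → 0.25928  (Δp = -0.01140)
p: 0.25928 → 0.25124  (Δp = -0.00804)

0.251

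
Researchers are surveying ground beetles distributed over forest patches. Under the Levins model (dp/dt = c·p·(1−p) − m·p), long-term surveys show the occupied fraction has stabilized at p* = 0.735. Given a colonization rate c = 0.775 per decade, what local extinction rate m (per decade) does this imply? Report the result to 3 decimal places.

0.205

At equilibrium c(1−p*) = m.
m = 0.775 × (1 − 0.735) = 0.775 × 0.2650 = 0.2054.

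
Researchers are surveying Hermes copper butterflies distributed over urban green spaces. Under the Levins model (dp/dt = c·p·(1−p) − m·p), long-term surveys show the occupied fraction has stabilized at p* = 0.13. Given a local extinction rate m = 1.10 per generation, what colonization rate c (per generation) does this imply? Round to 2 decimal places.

1.26

At equilibrium c(1−p*) = m, so c = m/(1−p*).
c = 1.10/(1 − 0.13) = 1.10/0.8700 = 1.2644.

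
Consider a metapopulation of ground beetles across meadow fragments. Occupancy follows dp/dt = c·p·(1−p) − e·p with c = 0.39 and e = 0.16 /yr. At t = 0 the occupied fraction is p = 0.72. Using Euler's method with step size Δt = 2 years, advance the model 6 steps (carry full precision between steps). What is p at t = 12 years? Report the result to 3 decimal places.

0.592

Update rule: p ← p + [c·p·(1−p) − e·p]·Δt with Δt = 2.
t = 2: p = 0.72000 + (-0.07315) = 0.64685
t = 4: p = 0.64685 + (-0.02881) = 0.61804
t = 6: p = 0.61804 + (-0.01364) = 0.60440
t = 8: p = 0.60440 + (-0.00691) = 0.59749
t = 10: p = 0.59749 + (-0.00361) = 0.59388
t = 12: p = 0.59388 + (-0.00192) = 0.59196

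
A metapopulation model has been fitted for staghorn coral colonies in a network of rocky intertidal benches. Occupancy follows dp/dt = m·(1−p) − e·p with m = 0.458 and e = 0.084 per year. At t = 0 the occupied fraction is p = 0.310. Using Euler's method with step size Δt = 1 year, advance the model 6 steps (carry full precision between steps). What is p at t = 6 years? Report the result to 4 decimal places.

Update rule: p ← p + [m·(1−p) − e·p]·Δt with Δt = 1.
t = 1: p = 0.31000 + (+0.28998) = 0.59998
t = 2: p = 0.59998 + (+0.13281) = 0.73279
t = 3: p = 0.73279 + (+0.06083) = 0.79362
t = 4: p = 0.79362 + (+0.02786) = 0.82148
t = 5: p = 0.82148 + (+0.01276) = 0.83424
t = 6: p = 0.83424 + (+0.00584) = 0.84008

0.8401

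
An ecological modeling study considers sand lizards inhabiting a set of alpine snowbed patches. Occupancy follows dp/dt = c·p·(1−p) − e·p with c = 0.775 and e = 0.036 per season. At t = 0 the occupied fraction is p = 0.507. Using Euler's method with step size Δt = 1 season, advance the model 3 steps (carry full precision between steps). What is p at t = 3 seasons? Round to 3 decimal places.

Update rule: p ← p + [c·p·(1−p) − e·p]·Δt with Δt = 1.
step 1: Δp = +0.17546, p = 0.68246
step 2: Δp = +0.14338, p = 0.82584
step 3: Δp = +0.08174, p = 0.90758

0.908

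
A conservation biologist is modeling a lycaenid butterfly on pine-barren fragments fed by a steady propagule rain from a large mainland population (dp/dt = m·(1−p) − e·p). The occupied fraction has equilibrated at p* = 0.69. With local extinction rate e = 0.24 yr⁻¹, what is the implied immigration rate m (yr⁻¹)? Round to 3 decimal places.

0.534

At equilibrium m(1−p*) = e·p*, so m = e·p*/(1−p*).
m = 0.24 × 0.69 / 0.3100 = 0.1656/0.3100 = 0.5342.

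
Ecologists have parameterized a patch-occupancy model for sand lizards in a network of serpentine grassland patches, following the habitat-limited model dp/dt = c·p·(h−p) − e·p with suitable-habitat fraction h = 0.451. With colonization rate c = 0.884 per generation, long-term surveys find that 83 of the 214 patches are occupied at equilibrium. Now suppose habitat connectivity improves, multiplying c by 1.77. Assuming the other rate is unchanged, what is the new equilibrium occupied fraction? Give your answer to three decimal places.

Observed p* = 83/214 = 0.38785.
Balance c(h−p*) = e gives e = 0.884×(0.451 − 0.38785) = 0.05582.
New p* = 0.451 − e/c = 0.451 − 0.05582/1.56468 = 0.41532.

0.415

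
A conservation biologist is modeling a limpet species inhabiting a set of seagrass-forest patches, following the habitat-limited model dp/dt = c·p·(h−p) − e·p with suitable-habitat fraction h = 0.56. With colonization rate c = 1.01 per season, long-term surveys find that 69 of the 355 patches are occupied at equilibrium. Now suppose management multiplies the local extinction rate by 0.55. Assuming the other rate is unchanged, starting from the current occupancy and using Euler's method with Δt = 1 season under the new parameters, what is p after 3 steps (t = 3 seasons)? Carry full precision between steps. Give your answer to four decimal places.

0.2834

Observed p* = 69/355 = 0.19437.
Balance c(h−p*) = e gives e = 1.01×(0.56 − 0.19437) = 0.36929.
Starting from p₀ = 0.19437; update p ← p + (dp/dt)·Δt with the new parameters.
t = 1: p = 0.19437 + (+0.03230) = 0.22667
t = 2: p = 0.22667 + (+0.03027) = 0.25694
t = 3: p = 0.25694 + (+0.02646) = 0.28340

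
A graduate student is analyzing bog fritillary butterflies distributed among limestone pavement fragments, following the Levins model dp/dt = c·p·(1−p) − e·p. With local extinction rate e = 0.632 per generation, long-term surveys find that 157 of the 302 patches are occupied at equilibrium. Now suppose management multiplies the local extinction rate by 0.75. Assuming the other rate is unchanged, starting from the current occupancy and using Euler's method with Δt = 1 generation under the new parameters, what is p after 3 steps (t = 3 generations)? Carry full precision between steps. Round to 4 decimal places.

Observed p* = 157/302 = 0.51987.
Balance c(1−p*) = e gives c = e/(1 − 0.51987) = 0.632/0.48013 = 1.31630.
Starting from p₀ = 0.51987; update p ← p + (dp/dt)·Δt with the new parameters.
step 1: Δp = +0.08214, p = 0.60201
step 2: Δp = +0.03003, p = 0.63203
step 3: Δp = +0.00654, p = 0.63858

0.6386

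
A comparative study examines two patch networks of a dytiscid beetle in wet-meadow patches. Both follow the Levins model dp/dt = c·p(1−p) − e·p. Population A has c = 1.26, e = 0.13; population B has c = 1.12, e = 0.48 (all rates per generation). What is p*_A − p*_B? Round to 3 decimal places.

A: p*_A = 1 − 0.13/1.26 = 0.8968.
B: p*_B = 1 − 0.48/1.12 = 0.5714.
p*_A − p*_B = 0.8968 − 0.5714 = 0.3254.

0.325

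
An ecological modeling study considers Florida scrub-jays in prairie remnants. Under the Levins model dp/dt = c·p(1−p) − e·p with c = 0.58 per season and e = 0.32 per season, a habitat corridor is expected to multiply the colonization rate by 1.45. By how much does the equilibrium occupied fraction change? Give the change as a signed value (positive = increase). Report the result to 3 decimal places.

Before: p* = 1 − 0.32/0.58 = 0.4483.
After the change, c = 0.841, e = 0.32, so p* = 1 − 0.32/0.841 = 0.6195.
Δp* = 0.6195 − 0.4483 = +0.1712.

0.171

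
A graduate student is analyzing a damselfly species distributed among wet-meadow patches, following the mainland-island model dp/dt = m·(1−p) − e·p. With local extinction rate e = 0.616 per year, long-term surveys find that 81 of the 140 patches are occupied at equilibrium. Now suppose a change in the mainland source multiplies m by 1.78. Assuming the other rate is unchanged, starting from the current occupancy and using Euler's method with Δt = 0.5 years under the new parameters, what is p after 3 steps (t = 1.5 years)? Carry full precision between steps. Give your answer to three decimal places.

0.710

Observed p* = 81/140 = 0.57857.
Balance m(1−p*) = e·p* gives m = e·p*/(1−p*) = 0.616×0.57857/0.42143 = 0.84569.
Starting from p₀ = 0.57857; update p ← p + (dp/dt)·Δt with the new parameters.
  1  |  dp/dt·Δt = +0.138996  |  p_1 = 0.717567
  2  |  dp/dt·Δt = -0.008433  |  p_2 = 0.709135
  3  |  dp/dt·Δt = +0.000512  |  p_3 = 0.709646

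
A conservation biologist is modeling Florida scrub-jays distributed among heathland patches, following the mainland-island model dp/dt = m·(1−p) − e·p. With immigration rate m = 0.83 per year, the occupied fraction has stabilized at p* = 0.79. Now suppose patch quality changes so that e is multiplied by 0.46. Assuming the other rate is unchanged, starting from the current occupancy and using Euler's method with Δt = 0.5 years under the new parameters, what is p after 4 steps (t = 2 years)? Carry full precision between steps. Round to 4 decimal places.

0.8828

Balance m(1−p*) = e·p* gives e = m(1−p*)/p* = 0.83×0.21000/0.79000 = 0.22063.
Starting from p₀ = 0.79000; update p ← p + (dp/dt)·Δt with the new parameters.
t = 0.5: p = 0.79000 + (+0.04706) = 0.83706
t = 1: p = 0.83706 + (+0.02514) = 0.86220
t = 1.5: p = 0.86220 + (+0.01343) = 0.87564
t = 2: p = 0.87564 + (+0.00718) = 0.88281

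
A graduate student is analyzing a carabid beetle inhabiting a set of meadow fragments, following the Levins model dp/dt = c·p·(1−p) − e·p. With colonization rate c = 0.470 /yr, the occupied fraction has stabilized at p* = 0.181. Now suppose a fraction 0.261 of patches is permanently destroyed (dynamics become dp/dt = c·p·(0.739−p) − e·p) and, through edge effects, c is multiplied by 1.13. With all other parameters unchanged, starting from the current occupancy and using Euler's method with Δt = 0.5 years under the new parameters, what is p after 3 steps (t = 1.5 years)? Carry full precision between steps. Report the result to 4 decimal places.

Balance c(1−p*) = e gives e = 0.470×(1 − 0.18100) = 0.38493.
Starting from p₀ = 0.18100; update p ← p + (dp/dt)·Δt with the new parameters.
p: 0.18100 → 0.17298  (Δp = -0.00802)
p: 0.17298 → 0.16569  (Δp = -0.00729)
p: 0.16569 → 0.15903  (Δp = -0.00666)

0.1590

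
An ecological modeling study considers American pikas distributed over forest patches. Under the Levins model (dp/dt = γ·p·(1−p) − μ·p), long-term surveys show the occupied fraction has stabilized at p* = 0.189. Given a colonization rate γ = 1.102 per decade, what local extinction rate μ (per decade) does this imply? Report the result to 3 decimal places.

At equilibrium γ(1−p*) = μ.
μ = 1.102 × (1 − 0.189) = 1.102 × 0.8110 = 0.8937.

0.894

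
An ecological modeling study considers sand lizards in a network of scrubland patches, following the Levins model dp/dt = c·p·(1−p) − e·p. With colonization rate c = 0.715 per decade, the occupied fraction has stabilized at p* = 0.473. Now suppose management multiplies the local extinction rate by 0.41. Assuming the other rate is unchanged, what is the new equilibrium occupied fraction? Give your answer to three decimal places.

0.784

Balance c(1−p*) = e gives e = 0.715×(1 − 0.47300) = 0.37681.
New p* = 1 − e/c = 1 − 0.15449/0.71500 = 0.78393.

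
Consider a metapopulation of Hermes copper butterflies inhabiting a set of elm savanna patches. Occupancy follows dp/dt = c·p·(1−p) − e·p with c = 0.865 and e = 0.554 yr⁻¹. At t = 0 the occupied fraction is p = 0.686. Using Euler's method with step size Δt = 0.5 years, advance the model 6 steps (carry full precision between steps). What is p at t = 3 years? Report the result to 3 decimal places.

0.427

Update rule: p ← p + [c·p·(1−p) − e·p]·Δt with Δt = 0.5.
p: 0.68600 → 0.58914  (Δp = -0.09686)
p: 0.58914 → 0.53064  (Δp = -0.05850)
p: 0.53064 → 0.49137  (Δp = -0.03927)
p: 0.49137 → 0.46335  (Δp = -0.02802)
p: 0.46335 → 0.44255  (Δp = -0.02080)
p: 0.44255 → 0.42666  (Δp = -0.01589)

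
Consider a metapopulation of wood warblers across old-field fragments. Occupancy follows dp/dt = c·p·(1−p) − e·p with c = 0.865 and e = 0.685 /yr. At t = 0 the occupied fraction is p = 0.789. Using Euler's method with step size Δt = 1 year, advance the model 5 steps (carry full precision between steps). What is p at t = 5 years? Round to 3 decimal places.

Update rule: p ← p + [c·p·(1−p) − e·p]·Δt with Δt = 1.
t = 1: p = 0.78900 + (-0.39646) = 0.39254
t = 2: p = 0.39254 + (-0.06263) = 0.32991
t = 3: p = 0.32991 + (-0.03476) = 0.29515
t = 4: p = 0.29515 + (-0.02223) = 0.27292
t = 5: p = 0.27292 + (-0.01530) = 0.25762

0.258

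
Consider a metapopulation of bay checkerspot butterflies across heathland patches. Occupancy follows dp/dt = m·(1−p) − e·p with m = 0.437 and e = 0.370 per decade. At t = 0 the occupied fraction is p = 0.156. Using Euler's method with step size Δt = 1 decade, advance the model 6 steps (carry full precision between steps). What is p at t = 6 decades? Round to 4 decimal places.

Update rule: p ← p + [m·(1−p) − e·p]·Δt with Δt = 1.
p: 0.15600 → 0.46711  (Δp = +0.31111)
p: 0.46711 → 0.52715  (Δp = +0.06004)
p: 0.52715 → 0.53874  (Δp = +0.01159)
p: 0.53874 → 0.54098  (Δp = +0.00224)
p: 0.54098 → 0.54141  (Δp = +0.00043)
p: 0.54141 → 0.54149  (Δp = +0.00008)

0.5415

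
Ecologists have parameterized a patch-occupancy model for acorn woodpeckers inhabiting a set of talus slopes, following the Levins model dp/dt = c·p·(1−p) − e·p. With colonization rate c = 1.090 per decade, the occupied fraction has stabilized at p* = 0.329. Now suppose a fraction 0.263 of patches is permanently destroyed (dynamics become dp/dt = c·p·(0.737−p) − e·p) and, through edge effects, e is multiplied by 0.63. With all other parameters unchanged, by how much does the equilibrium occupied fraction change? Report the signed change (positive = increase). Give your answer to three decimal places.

-0.015

Balance c(1−p*) = e gives e = 1.090×(1 − 0.32900) = 0.73139.
New p* = 0.737 − e/c = 0.737 − 0.46078/1.09000 = 0.31427.
Δp* = 0.31427 − 0.32900 = -0.01473.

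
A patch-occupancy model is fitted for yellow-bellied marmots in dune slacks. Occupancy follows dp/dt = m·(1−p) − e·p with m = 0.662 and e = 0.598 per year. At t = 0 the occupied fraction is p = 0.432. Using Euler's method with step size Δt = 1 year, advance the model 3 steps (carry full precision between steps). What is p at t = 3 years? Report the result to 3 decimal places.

Update rule: p ← p + [m·(1−p) − e·p]·Δt with Δt = 1.
t = 1: p = 0.43200 + (+0.11768) = 0.54968
t = 2: p = 0.54968 + (-0.03060) = 0.51908
t = 3: p = 0.51908 + (+0.00796) = 0.52704

0.527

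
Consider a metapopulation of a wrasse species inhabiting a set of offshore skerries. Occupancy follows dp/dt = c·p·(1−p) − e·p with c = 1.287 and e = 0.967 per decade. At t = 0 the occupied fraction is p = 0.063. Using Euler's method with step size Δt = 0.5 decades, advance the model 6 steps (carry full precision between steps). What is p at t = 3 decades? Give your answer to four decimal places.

0.1154

Update rule: p ← p + [c·p·(1−p) − e·p]·Δt with Δt = 0.5.
t = 0.5: p = 0.06300 + (+0.00753) = 0.07053
t = 1: p = 0.07053 + (+0.00808) = 0.07861
t = 1.5: p = 0.07861 + (+0.00860) = 0.08721
t = 2: p = 0.08721 + (+0.00906) = 0.09627
t = 2.5: p = 0.09627 + (+0.00944) = 0.10571
t = 3: p = 0.10571 + (+0.00972) = 0.11543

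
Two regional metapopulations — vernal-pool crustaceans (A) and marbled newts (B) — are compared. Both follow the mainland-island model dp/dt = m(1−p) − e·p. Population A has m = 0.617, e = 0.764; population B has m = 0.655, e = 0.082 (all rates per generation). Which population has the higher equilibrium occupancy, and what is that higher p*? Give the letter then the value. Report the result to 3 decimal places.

B, 0.889

A: p*_A = m/(m+e) = 0.617/1.3810 = 0.4468.
B: p*_B = 0.655/0.7370 = 0.8887.
B is higher at 0.8887.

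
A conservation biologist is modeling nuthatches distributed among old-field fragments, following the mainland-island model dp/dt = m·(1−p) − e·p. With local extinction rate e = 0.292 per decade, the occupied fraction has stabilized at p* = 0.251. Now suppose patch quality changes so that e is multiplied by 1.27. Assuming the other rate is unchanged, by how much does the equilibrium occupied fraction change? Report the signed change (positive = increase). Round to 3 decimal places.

-0.042

Balance m(1−p*) = e·p* gives m = e·p*/(1−p*) = 0.292×0.25100/0.74900 = 0.09785.
New p* = m/(m+e) = 0.09785/(0.09785+0.37084) = 0.20877.
Δp* = 0.20877 − 0.25100 = -0.04223.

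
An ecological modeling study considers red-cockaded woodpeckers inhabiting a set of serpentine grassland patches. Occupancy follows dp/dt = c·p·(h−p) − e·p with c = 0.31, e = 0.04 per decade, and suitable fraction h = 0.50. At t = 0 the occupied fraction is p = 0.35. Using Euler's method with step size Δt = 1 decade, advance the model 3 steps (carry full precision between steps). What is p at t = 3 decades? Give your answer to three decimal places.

Update rule: p ← p + [c·p·(h−p) − e·p]·Δt with Δt = 1.
t = 1: p = 0.35000 + (+0.00228) = 0.35228
t = 2: p = 0.35228 + (+0.00204) = 0.35432
t = 3: p = 0.35432 + (+0.00183) = 0.35615

0.356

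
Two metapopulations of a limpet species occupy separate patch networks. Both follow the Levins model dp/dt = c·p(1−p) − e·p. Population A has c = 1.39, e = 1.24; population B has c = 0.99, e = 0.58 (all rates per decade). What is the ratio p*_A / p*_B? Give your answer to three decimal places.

A: p*_A = 1 − 1.24/1.39 = 0.1079.
B: p*_B = 1 − 0.58/0.99 = 0.4141.
p*_A / p*_B = 0.1079/0.4141 = 0.2606.

0.261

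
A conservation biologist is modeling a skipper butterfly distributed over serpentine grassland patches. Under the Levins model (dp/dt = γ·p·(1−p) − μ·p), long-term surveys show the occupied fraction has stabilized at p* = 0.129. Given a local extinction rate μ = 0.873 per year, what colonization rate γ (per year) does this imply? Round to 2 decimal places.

At equilibrium γ(1−p*) = μ, so γ = μ/(1−p*).
γ = 0.873/(1 − 0.129) = 0.873/0.8710 = 1.0023.

1.00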